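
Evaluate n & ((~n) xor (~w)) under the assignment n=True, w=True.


Substitute n=True, w=True:
~n = False
~w = False
(~n) xor (~w) = False xor False = False
n & ((~n) xor (~w)) = True & False = False

False


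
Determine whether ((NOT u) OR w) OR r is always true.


Build the truth table over {r, u, w}:
r | u | w | φ
-------------
F | F | F | T
T | F | F | T
F | T | F | F
T | T | F | T
F | F | T | T
T | F | T | T
F | T | T | T
T | T | T | T
Counterexample at row 3: with r=F, u=T, w=F, the formula is F.

No, it is not a tautology.


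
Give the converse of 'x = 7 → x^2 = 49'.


The converse of (P → Q) is (Q → P). It is not in general equivalent to the original.
Here P = 'x = 7' and Q = 'x^2 = 49'.

If x^2 = 49, then x = 7.


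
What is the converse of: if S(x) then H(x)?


The converse of (P → Q) is (Q → P). It is not in general equivalent to the original.
Here P = 'S(x)' and Q = 'H(x)'.

If H(x), then S(x).


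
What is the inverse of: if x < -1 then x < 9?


The inverse of (P → Q) is (¬P → ¬Q). It is equivalent to the converse, not to the original.
Here P = 'x < -1' and Q = 'x < 9'.

If not (x < -1), then not (x < 9).


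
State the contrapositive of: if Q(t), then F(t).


The contrapositive of (P → Q) is (¬Q → ¬P); it is logically equivalent to the original.
Here P = 'Q(t)' and Q = 'F(t)'.

If not (F(t)), then not (Q(t)).


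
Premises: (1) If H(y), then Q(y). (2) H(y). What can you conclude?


Modus ponens: from (P → Q) and P, infer Q.
P = 'H(y)' is asserted, and P → Q holds, so Q follows.

Q(y).


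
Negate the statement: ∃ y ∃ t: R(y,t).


Negation flips each quantifier (∀↔∃) and negates the inner predicate.
¬(∃ y ∃ t: φ) = ∀ y ∀ t: ¬φ.

∀ y ∀ t: ¬(R(y,t))


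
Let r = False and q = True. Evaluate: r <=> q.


Biconditional is true when both operands have the same truth value.
Substitute: r=False, q=True.
False <=> True evaluates to False.

False


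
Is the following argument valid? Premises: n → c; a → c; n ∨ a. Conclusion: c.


This matches the form of proof by cases: the conclusion follows in every model of the premises.

Valid.


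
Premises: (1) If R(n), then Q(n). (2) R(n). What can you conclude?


Modus ponens: from (P → Q) and P, infer Q.
P = 'R(n)' is asserted, and P → Q holds, so Q follows.

Q(n).


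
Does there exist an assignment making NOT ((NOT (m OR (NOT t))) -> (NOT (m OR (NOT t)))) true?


Check all 4 assignments over {m, t}:
m | t | φ
---------
F | F | F
T | F | F
F | T | F
T | T | F
No assignment makes the formula true.

Unsatisfiable.


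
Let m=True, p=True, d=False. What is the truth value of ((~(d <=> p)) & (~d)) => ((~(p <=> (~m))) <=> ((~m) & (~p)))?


Substitute m=True, p=True, d=False:
… (earlier sub-steps elided)
~d = True
(~(d <=> p)) & (~d) = True & True = True
~m = False
p <=> (~m) = True <=> False = False
~(p <=> (~m)) = True
~m = False
~p = False
(~m) & (~p) = False & False = False
(~(p <=> (~m))) <=> ((~m) & (~p)) = True <=> False = False
((~(d <=> p)) & (~d)) => ((~(p <=> (~m))) <=> ((~m) & (~p))) = True => False = False

False


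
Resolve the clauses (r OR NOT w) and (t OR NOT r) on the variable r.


The clauses contain complementary literals r and NOTr.
Resolution eliminates this pair and disjoins the remaining literals (merging duplicates).

(NOT w OR t)


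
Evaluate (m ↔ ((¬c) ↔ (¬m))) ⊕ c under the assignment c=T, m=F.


Substitute c=T, m=F:
¬c = F
¬m = T
(¬c) ↔ (¬m) = F ↔ T = F
m ↔ ((¬c) ↔ (¬m)) = F ↔ F = T
(m ↔ ((¬c) ↔ (¬m))) ⊕ c = T ⊕ T = F

F


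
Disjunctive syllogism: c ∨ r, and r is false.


Disjunctive syllogism: from (P ∨ Q) and ¬P, infer Q.
One disjunct, 'r', is ruled out; the other must hold.

c


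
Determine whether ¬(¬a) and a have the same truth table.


Compare truth tables:
a | φ | ψ
---------
F | F | F
T | T | T
The columns φ and ψ agree on every row.

Yes, they are logically equivalent.


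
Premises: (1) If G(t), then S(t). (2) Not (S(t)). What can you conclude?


Modus tollens: from (P → Q) and ¬Q, infer ¬P.
Q = 'S(t)' is denied; since P → Q, P must also fail.

Not (G(t)).


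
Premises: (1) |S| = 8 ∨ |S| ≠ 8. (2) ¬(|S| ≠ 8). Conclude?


Disjunctive syllogism: from (P ∨ Q) and ¬P, infer Q.
One disjunct, '|S| ≠ 8', is ruled out; the other must hold.

|S| = 8


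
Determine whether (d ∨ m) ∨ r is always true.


Build the truth table over {d, m, r}:
d | m | r | φ
-------------
F | F | F | F
T | F | F | T
F | T | F | T
T | T | F | T
F | F | T | T
T | F | T | T
F | T | T | T
T | T | T | T
Counterexample at row 1: with d=F, m=F, r=F, the formula is F.

No, it is not a tautology.


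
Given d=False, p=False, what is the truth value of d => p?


Implication is false only when antecedent is true and consequent is false.
Substitute: d=False, p=False.
False => False evaluates to True.

True


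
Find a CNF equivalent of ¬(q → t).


Step 1: Rewrite q → t as ¬q ∨ t.
Step 2: Negate: ¬(¬q ∨ t) = q ∧ ¬t (De Morgan + double negation).

q ∧ (¬t)


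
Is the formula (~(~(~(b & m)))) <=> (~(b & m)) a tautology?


Build the truth table over {b, m}:
b | m | φ
---------
False | False | True
True | False | True
False | True | True
True | True | True
Every row evaluates to true.

Yes, it is a tautology.


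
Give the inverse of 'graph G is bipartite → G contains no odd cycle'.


The inverse of (P → Q) is (¬P → ¬Q). It is equivalent to the converse, not to the original.
Here P = 'graph G is bipartite' and Q = 'G contains no odd cycle'.

If not (graph G is bipartite), then not (G contains no odd cycle).


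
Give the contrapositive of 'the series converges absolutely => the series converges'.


The contrapositive of (P → Q) is (¬Q → ¬P); it is logically equivalent to the original.
Here P = 'the series converges absolutely' and Q = 'the series converges'.

If not (the series converges), then not (the series converges absolutely).


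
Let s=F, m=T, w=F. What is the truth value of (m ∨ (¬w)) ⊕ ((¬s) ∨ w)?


Substitute s=F, m=T, w=F:
¬w = T
m ∨ (¬w) = T ∨ T = T
¬s = T
(¬s) ∨ w = T ∨ F = T
(m ∨ (¬w)) ⊕ ((¬s) ∨ w) = T ⊕ T = F

F


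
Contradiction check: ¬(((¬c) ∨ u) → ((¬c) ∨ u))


Truth table over {c, u}:
c | u | φ
---------
F | F | F
T | F | F
F | T | F
T | T | F
Every row is false.

Yes, it is a contradiction.


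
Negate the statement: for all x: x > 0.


¬(for all x: φ) = there exists x: ¬φ, and ¬(there exists x: φ) = for all x: ¬φ.
Apply to the universal statement.

there exists x: NOT(x > 0)


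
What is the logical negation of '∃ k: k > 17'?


¬(∀ x: φ) = ∃ x: ¬φ, and ¬(∃ x: φ) = ∀ x: ¬φ.
Apply to the existential statement.

∀ k: ¬(k > 17)


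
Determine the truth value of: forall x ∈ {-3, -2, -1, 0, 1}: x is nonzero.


Evaluate the predicate on each element: -3:True, -2:True, -1:True, 0:False, 1:True.
Counterexample x = 0 fails the predicate.

False


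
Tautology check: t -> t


Build the truth table over {t}:
t | φ
-----
F | T
T | T
Every row evaluates to true.

Yes, it is a tautology.


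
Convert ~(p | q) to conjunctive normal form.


Step 1: Apply De Morgan: ¬(p ∨ q) = ¬p ∧ ¬q.

(~p) & (~q)


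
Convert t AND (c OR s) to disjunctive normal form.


Step 1: Distribute ∧ over ∨: t ∧ (c ∨ s) = (t ∧ c) ∨ (t ∧ s).

(t AND c) OR (t AND s)


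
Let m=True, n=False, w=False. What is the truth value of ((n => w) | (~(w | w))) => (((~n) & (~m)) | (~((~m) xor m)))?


Substitute m=True, n=False, w=False:
… (earlier sub-steps elided)
~(w | w) = True
(n => w) | (~(w | w)) = True | True = True
~n = True
~m = False
(~n) & (~m) = True & False = False
~m = False
(~m) xor m = False xor True = True
~((~m) xor m) = False
((~n) & (~m)) | (~((~m) xor m)) = False | False = False
((n => w) | (~(w | w))) => (((~n) & (~m)) | (~((~m) xor m))) = True => False = False

False


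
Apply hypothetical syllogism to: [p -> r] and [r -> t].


Hypothetical syllogism: from (P → Q) and (Q → R), infer (P → R).
Chain the two implications through the shared middle term 'r'.

p -> t


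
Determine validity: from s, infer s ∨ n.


This matches the form of disjunction introduction: the conclusion follows in every model of the premises.

Valid.


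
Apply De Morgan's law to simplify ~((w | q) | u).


De Morgan: the negation of a disjunction is the conjunction of the negations.
Distribute ~ across |, flipping it to &, and negate each literal.

((~w) & (~q)) & (~u)


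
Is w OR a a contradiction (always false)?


Truth table over {a, w}:
a | w | φ
---------
F | F | F
T | F | T
F | T | T
T | T | T
Satisfying assignment at row 2: a=T, w=F gives T.

No, it is not a contradiction.


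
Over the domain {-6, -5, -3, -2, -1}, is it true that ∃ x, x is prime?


Evaluate the predicate on each element: -6:F, -5:F, -3:F, -2:F, -1:F.
No element satisfies the predicate.

F


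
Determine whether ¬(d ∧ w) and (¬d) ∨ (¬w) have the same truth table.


Compare truth tables:
d | w | φ | ψ
-------------
F | F | T | T
T | F | T | T
F | T | T | T
T | T | F | F
The columns φ and ψ agree on every row.

Yes, they are logically equivalent.


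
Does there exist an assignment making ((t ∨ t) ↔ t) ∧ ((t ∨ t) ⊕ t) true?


Check all 2 assignments over {t}:
t | φ
-----
F | F
T | F
No assignment makes the formula true.

Unsatisfiable.


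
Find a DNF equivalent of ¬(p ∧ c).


Step 1: Apply De Morgan: ¬(p ∧ c) = ¬p ∨ ¬c.

(¬p) ∨ (¬c)


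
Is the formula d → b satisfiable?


Search for a satisfying assignment over {b, d}.
Try b=F, d=F: the formula evaluates to T.
A satisfying assignment exists.

Satisfiable.


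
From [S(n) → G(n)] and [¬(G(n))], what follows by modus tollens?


Modus tollens: from (P → Q) and ¬Q, infer ¬P.
Q = 'G(n)' is denied; since P → Q, P must also fail.

Not (S(n)).


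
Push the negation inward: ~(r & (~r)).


De Morgan: the negation of a conjunction is the disjunction of the negations.
Distribute ~ across &, flipping it to |, and negate each literal.

(~r) | r


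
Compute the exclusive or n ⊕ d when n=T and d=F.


Exclusive or is true when exactly one operand is true.
Substitute: n=T, d=F.
T ⊕ F evaluates to T.

T


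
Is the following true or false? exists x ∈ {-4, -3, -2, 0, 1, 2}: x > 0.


Evaluate the predicate on each element: -4:False, -3:False, -2:False, 0:False, 1:True, 2:True.
Witness x = 1 satisfies the predicate.

True


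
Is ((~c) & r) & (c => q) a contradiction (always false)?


Truth table over {c, q, r}:
c | q | r | φ
-------------
False | False | False | False
True | False | False | False
False | True | False | False
True | True | False | False
False | False | True | True
True | False | True | False
False | True | True | True
True | True | True | False
Satisfying assignment at row 5: c=False, q=False, r=True gives True.

No, it is not a contradiction.


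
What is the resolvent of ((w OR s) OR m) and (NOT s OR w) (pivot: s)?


The clauses contain complementary literals s and NOTs.
Resolution eliminates this pair and disjoins the remaining literals (merging duplicates).

(w OR m)


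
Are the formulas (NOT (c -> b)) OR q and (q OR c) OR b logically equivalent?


Compare truth tables:
b | c | q | φ | ψ
-----------------
F | F | F | F | F
T | F | F | F | T
F | T | F | T | T
T | T | F | F | T
F | F | T | T | T
T | F | T | T | T
F | T | T | T | T
T | T | T | T | T
They differ at row 2 (b=T, c=F, q=F): φ=F but ψ=T.

No, they are not logically equivalent.


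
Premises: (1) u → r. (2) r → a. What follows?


Hypothetical syllogism: from (P → Q) and (Q → R), infer (P → R).
Chain the two implications through the shared middle term 'r'.

u → a


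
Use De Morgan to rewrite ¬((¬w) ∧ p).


De Morgan: the negation of a conjunction is the disjunction of the negations.
Distribute ¬ across ∧, flipping it to ∨, and negate each literal.

w ∨ (¬p)


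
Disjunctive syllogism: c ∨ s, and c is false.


Disjunctive syllogism: from (P ∨ Q) and ¬P, infer Q.
One disjunct, 'c', is ruled out; the other must hold.

s


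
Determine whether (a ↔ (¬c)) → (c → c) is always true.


Build the truth table over {a, c}:
a | c | φ
---------
F | F | T
T | F | T
F | T | T
T | T | T
Every row evaluates to true.

Yes, it is a tautology.


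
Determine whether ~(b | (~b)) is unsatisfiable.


Truth table over {b}:
b | φ
-----
False | False
True | False
Every row is false.

Yes, it is a contradiction.


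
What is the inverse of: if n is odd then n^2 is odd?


The inverse of (P → Q) is (¬P → ¬Q). It is equivalent to the converse, not to the original.
Here P = 'n is odd' and Q = 'n^2 is odd'.

If not (n is odd), then not (n^2 is odd).


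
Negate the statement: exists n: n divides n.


¬(forall x: φ) = exists x: ¬φ, and ¬(exists x: φ) = forall x: ¬φ.
Apply to the existential statement.

forall n: ~(n divides n)


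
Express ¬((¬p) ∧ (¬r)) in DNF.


Step 1: Apply De Morgan: ¬((¬p) ∧ (¬r)) = ¬(¬p) ∨ ¬(¬r).
Step 2: Eliminate any double negations (¬¬X = X).

p ∨ r


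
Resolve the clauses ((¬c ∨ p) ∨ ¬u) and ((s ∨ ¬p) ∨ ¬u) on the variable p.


The clauses contain complementary literals p and ¬p.
Resolution eliminates this pair and disjoins the remaining literals (merging duplicates).

((¬c ∨ ¬u) ∨ s)


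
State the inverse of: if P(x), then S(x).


The inverse of (P → Q) is (¬P → ¬Q). It is equivalent to the converse, not to the original.
Here P = 'P(x)' and Q = 'S(x)'.

If not (P(x)), then not (S(x)).


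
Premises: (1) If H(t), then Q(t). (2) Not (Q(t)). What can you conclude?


Modus tollens: from (P → Q) and ¬Q, infer ¬P.
Q = 'Q(t)' is denied; since P → Q, P must also fail.

Not (H(t)).


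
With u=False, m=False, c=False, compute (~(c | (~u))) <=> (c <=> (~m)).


Substitute u=False, m=False, c=False:
~u = True
c | (~u) = False | True = True
~(c | (~u)) = False
~m = True
c <=> (~m) = False <=> True = False
(~(c | (~u))) <=> (c <=> (~m)) = False <=> False = True

True


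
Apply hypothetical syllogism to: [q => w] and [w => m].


Hypothetical syllogism: from (P → Q) and (Q → R), infer (P → R).
Chain the two implications through the shared middle term 'w'.

q => m


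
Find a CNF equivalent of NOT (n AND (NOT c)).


Step 1: Apply De Morgan: ¬(n ∧ (¬c)) = ¬n ∨ ¬(¬c).
Step 2: Eliminate any double negations (¬¬X = X).

(NOT n) OR c


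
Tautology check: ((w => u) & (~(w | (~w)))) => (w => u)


Build the truth table over {u, w}:
u | w | φ
---------
False | False | True
True | False | True
False | True | True
True | True | True
Every row evaluates to true.

Yes, it is a tautology.


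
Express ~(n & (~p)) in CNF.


Step 1: Apply De Morgan: ¬(n ∧ (¬p)) = ¬n ∨ ¬(¬p).
Step 2: Eliminate any double negations (¬¬X = X).

(~n) | p


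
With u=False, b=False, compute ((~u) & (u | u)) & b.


Substitute u=False, b=False:
~u = True
u | u = False | False = False
(~u) & (u | u) = True & False = False
((~u) & (u | u)) & b = False & False = False

False


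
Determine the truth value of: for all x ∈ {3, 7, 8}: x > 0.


Evaluate the predicate on each element: 3:T, 7:T, 8:T.
Every element satisfies the predicate.

T


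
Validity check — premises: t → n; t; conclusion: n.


This matches the form of modus ponens: the conclusion follows in every model of the premises.

Valid.


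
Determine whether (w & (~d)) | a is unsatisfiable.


Truth table over {a, d, w}:
a | d | w | φ
-------------
False | False | False | False
True | False | False | True
False | True | False | False
True | True | False | True
False | False | True | True
True | False | True | True
False | True | True | False
True | True | True | True
Satisfying assignment at row 2: a=True, d=False, w=False gives True.

No, it is not a contradiction.


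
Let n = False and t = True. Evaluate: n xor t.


Exclusive or is true when exactly one operand is true.
Substitute: n=False, t=True.
False xor True evaluates to True.

True


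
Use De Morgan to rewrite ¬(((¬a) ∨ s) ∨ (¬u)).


De Morgan: the negation of a disjunction is the conjunction of the negations.
Distribute ¬ across ∨, flipping it to ∧, and negate each literal.

(a ∧ (¬s)) ∧ u


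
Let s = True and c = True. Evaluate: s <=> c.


Biconditional is true when both operands have the same truth value.
Substitute: s=True, c=True.
True <=> True evaluates to True.

True


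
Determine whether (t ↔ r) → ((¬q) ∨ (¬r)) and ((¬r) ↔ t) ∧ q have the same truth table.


Compare truth tables:
q | r | t | φ | ψ
-----------------
F | F | F | T | F
T | F | F | T | F
F | T | F | T | F
T | T | F | T | T
F | F | T | T | F
T | F | T | T | T
F | T | T | T | F
T | T | T | F | F
They differ at row 1 (q=F, r=F, t=F): φ=T but ψ=F.

No, they are not logically equivalent.


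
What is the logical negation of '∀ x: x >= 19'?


¬(∀ x: φ) = ∃ x: ¬φ, and ¬(∃ x: φ) = ∀ x: ¬φ.
Apply to the universal statement.

∃ x: ¬(x >= 19)


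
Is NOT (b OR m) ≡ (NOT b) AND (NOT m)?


Compare truth tables:
b | m | φ | ψ
-------------
F | F | T | T
T | F | F | F
F | T | F | F
T | T | F | F
The columns φ and ψ agree on every row.

Yes, they are logically equivalent.


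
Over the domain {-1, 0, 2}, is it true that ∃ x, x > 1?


Evaluate the predicate on each element: -1:F, 0:F, 2:T.
Witness x = 2 satisfies the predicate.

T


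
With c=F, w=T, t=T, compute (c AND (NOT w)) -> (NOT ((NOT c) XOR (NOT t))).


Substitute c=F, w=T, t=T:
NOT w = F
c AND (NOT w) = F AND F = F
NOT c = T
NOT t = F
(NOT c) XOR (NOT t) = T XOR F = T
NOT ((NOT c) XOR (NOT t)) = F
(c AND (NOT w)) -> (NOT ((NOT c) XOR (NOT t))) = F -> F = T

T


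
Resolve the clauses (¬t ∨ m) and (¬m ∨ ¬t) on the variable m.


The clauses contain complementary literals m and ¬m.
Resolution eliminates this pair and disjoins the remaining literals (merging duplicates).

¬t


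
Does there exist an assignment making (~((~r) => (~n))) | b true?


Search for a satisfying assignment over {b, n, r}.
Try b=True, n=False, r=False: the formula evaluates to True.
A satisfying assignment exists.

Satisfiable.


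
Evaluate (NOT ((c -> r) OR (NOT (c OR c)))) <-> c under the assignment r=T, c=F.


Substitute r=T, c=F:
c -> r = F -> T = T
c OR c = F OR F = F
NOT (c OR c) = T
(c -> r) OR (NOT (c OR c)) = T OR T = T
NOT ((c -> r) OR (NOT (c OR c))) = F
(NOT ((c -> r) OR (NOT (c OR c)))) <-> c = F <-> F = T

T


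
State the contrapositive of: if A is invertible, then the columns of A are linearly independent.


The contrapositive of (P → Q) is (¬Q → ¬P); it is logically equivalent to the original.
Here P = 'A is invertible' and Q = 'the columns of A are linearly independent'.

If not (the columns of A are linearly independent), then not (A is invertible).


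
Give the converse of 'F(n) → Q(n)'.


The converse of (P → Q) is (Q → P). It is not in general equivalent to the original.
Here P = 'F(n)' and Q = 'Q(n)'.

If Q(n), then F(n).


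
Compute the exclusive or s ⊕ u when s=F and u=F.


Exclusive or is true when exactly one operand is true.
Substitute: s=F, u=F.
F ⊕ F evaluates to F.

F


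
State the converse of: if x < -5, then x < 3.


The converse of (P → Q) is (Q → P). It is not in general equivalent to the original.
Here P = 'x < -5' and Q = 'x < 3'.

If x < 3, then x < -5.


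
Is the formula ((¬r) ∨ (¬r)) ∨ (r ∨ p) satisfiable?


Search for a satisfying assignment over {p, r}.
Try p=F, r=F: the formula evaluates to T.
A satisfying assignment exists.

Satisfiable.


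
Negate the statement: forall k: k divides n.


¬(forall x: φ) = exists x: ¬φ, and ¬(exists x: φ) = forall x: ¬φ.
Apply to the universal statement.

exists k: ~(k divides n)


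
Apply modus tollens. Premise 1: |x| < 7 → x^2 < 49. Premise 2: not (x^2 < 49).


Modus tollens: from (P → Q) and ¬Q, infer ¬P.
Q = 'x^2 < 49' is denied; since P → Q, P must also fail.

Not (|x| < 7).


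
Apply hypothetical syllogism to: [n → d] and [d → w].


Hypothetical syllogism: from (P → Q) and (Q → R), infer (P → R).
Chain the two implications through the shared middle term 'd'.

n → w


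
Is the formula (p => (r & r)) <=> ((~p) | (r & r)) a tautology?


Build the truth table over {p, r}:
p | r | φ
---------
False | False | True
True | False | True
False | True | True
True | True | True
Every row evaluates to true.

Yes, it is a tautology.


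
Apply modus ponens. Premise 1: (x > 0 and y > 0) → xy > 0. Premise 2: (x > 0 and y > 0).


Modus ponens: from (P → Q) and P, infer Q.
P = '(x > 0 and y > 0)' is asserted, and P → Q holds, so Q follows.

xy > 0.


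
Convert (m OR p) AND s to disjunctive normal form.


Step 1: Distribute ∧ over ∨: (m ∨ p) ∧ s = (m ∧ s) ∨ (p ∧ s).

(m AND s) OR (p AND s)


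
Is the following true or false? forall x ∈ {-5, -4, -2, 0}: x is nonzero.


Evaluate the predicate on each element: -5:True, -4:True, -2:True, 0:False.
Counterexample x = 0 fails the predicate.

False


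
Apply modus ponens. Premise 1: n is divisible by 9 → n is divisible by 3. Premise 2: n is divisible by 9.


Modus ponens: from (P → Q) and P, infer Q.
P = 'n is divisible by 9' is asserted, and P → Q holds, so Q follows.

n is divisible by 3.


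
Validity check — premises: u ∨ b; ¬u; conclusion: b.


This matches the form of disjunctive syllogism: the conclusion follows in every model of the premises.

Valid.


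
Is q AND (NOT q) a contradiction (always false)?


Truth table over {q}:
q | φ
-----
F | F
T | F
Every row is false.

Yes, it is a contradiction.


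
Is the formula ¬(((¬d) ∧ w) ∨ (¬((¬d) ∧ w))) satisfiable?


Check all 4 assignments over {d, w}:
d | w | φ
---------
F | F | F
T | F | F
F | T | F
T | T | F
No assignment makes the formula true.

Unsatisfiable.


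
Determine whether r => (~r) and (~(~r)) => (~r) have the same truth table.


Compare truth tables:
r | φ | ψ
---------
False | True | True
True | False | False
The columns φ and ψ agree on every row.

Yes, they are logically equivalent.


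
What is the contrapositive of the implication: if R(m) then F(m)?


The contrapositive of (P → Q) is (¬Q → ¬P); it is logically equivalent to the original.
Here P = 'R(m)' and Q = 'F(m)'.

If not (F(m)), then not (R(m)).


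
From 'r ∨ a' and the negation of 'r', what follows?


Disjunctive syllogism: from (P ∨ Q) and ¬P, infer Q.
One disjunct, 'r', is ruled out; the other must hold.

a


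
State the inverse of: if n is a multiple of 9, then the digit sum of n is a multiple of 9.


The inverse of (P → Q) is (¬P → ¬Q). It is equivalent to the converse, not to the original.
Here P = 'n is a multiple of 9' and Q = 'the digit sum of n is a multiple of 9'.

If not (n is a multiple of 9), then not (the digit sum of n is a multiple of 9).


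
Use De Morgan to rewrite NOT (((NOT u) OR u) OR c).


De Morgan: the negation of a disjunction is the conjunction of the negations.
Distribute NOT across OR, flipping it to AND, and negate each literal.

(u AND (NOT u)) AND (NOT c)


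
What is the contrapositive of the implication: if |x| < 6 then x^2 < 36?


The contrapositive of (P → Q) is (¬Q → ¬P); it is logically equivalent to the original.
Here P = '|x| < 6' and Q = 'x^2 < 36'.

If not (x^2 < 36), then not (|x| < 6).


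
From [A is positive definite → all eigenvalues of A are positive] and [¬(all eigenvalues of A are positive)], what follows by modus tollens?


Modus tollens: from (P → Q) and ¬Q, infer ¬P.
Q = 'all eigenvalues of A are positive' is denied; since P → Q, P must also fail.

Not (A is positive definite).


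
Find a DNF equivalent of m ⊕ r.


Step 1: m ⊕ r is true exactly when they disagree: (m ∧ ¬r) ∨ (¬m ∧ r).

(m ∧ (¬r)) ∨ ((¬m) ∧ r)


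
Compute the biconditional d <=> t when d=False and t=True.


Biconditional is true when both operands have the same truth value.
Substitute: d=False, t=True.
False <=> True evaluates to False.

False


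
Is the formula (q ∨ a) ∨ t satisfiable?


Search for a satisfying assignment over {a, q, t}.
Try a=T, q=F, t=F: the formula evaluates to T.
A satisfying assignment exists.

Satisfiable.


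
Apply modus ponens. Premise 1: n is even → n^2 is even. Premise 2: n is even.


Modus ponens: from (P → Q) and P, infer Q.
P = 'n is even' is asserted, and P → Q holds, so Q follows.

n^2 is even.


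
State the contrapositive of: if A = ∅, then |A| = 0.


The contrapositive of (P → Q) is (¬Q → ¬P); it is logically equivalent to the original.
Here P = 'A = ∅' and Q = '|A| = 0'.

If not (|A| = 0), then not (A = ∅).


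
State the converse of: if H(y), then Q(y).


The converse of (P → Q) is (Q → P). It is not in general equivalent to the original.
Here P = 'H(y)' and Q = 'Q(y)'.

If Q(y), then H(y).


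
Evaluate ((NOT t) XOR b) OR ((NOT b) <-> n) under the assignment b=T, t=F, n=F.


Substitute b=T, t=F, n=F:
NOT t = T
(NOT t) XOR b = T XOR T = F
NOT b = F
(NOT b) <-> n = F <-> F = T
((NOT t) XOR b) OR ((NOT b) <-> n) = F OR T = T

T


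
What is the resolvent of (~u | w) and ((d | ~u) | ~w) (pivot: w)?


The clauses contain complementary literals w and ~w.
Resolution eliminates this pair and disjoins the remaining literals (merging duplicates).

(~u | d)


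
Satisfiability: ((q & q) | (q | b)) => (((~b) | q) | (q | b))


Search for a satisfying assignment over {b, q}.
Try b=False, q=False: the formula evaluates to True.
A satisfying assignment exists.

Satisfiable.


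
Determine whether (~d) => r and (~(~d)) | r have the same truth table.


Compare truth tables:
d | r | φ | ψ
-------------
False | False | False | False
True | False | True | True
False | True | True | True
True | True | True | True
The columns φ and ψ agree on every row.

Yes, they are logically equivalent.


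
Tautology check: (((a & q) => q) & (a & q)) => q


Build the truth table over {a, q}:
a | q | φ
---------
False | False | True
True | False | True
False | True | True
True | True | True
Every row evaluates to true.

Yes, it is a tautology.


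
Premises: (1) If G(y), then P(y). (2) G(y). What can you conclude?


Modus ponens: from (P → Q) and P, infer Q.
P = 'G(y)' is asserted, and P → Q holds, so Q follows.

P(y).


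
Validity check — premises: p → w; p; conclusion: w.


This matches the form of modus ponens: the conclusion follows in every model of the premises.

Valid.


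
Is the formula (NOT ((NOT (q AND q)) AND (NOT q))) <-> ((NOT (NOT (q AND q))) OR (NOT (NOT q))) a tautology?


Build the truth table over {q}:
q | φ
-----
F | T
T | T
Every row evaluates to true.

Yes, it is a tautology.


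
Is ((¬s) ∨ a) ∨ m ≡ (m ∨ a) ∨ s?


Compare truth tables:
a | m | s | φ | ψ
-----------------
F | F | F | T | F
T | F | F | T | T
F | T | F | T | T
T | T | F | T | T
F | F | T | F | T
T | F | T | T | T
F | T | T | T | T
T | T | T | T | T
They differ at row 1 (a=F, m=F, s=F): φ=T but ψ=F.

No, they are not logically equivalent.


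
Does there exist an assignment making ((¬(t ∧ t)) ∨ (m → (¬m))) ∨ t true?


Search for a satisfying assignment over {m, t}.
Try m=F, t=F: the formula evaluates to T.
A satisfying assignment exists.

Satisfiable.


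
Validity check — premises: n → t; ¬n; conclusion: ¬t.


This is denying the antecedent (fallacy). There exist truth assignments where the premises are all true but the conclusion is false.

Invalid.


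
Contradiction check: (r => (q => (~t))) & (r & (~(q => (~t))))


Truth table over {q, r, t}:
q | r | t | φ
-------------
False | False | False | False
True | False | False | False
False | True | False | False
True | True | False | False
False | False | True | False
True | False | True | False
False | True | True | False
True | True | True | False
Every row is false.

Yes, it is a contradiction.


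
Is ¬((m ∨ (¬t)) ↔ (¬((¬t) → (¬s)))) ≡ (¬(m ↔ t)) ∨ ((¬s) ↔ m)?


Compare truth tables:
m | s | t | φ | ψ
-----------------
F | F | F | T | F
T | F | F | T | T
F | T | F | F | T
T | T | F | F | T
F | F | T | F | T
T | F | T | T | T
F | T | T | F | T
T | T | T | T | F
They differ at row 1 (m=F, s=F, t=F): φ=T but ψ=F.

No, they are not logically equivalent.


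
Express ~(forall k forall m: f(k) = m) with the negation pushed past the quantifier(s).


Negation flips each quantifier (∀↔∃) and negates the inner predicate.
¬(forall k forall m: φ) = exists k exists m: ¬φ.

exists k exists m: ~(f(k) = m)


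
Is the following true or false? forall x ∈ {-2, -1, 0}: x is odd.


Evaluate the predicate on each element: -2:False, -1:True, 0:False.
Counterexample x = -2 fails the predicate.

False


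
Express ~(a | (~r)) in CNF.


Step 1: Apply De Morgan: ¬(a ∨ (¬r)) = ¬a ∧ ¬(¬r).
Step 2: Eliminate any double negations (¬¬X = X).

(~a) & r


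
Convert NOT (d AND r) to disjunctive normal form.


Step 1: Apply De Morgan: ¬(d ∧ r) = ¬d ∨ ¬r.

(NOT d) OR (NOT r)


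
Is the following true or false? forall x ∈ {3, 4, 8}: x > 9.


Evaluate the predicate on each element: 3:False, 4:False, 8:False.
Counterexample x = 3 fails the predicate.

False


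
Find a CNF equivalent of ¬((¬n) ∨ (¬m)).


Step 1: Apply De Morgan: ¬((¬n) ∨ (¬m)) = ¬(¬n) ∧ ¬(¬m).
Step 2: Eliminate any double negations (¬¬X = X).

n ∧ m


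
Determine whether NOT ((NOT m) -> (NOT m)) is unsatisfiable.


Truth table over {m}:
m | φ
-----
F | F
T | F
Every row is false.

Yes, it is a contradiction.


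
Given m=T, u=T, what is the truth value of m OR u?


Disjunction is false only when both operands are false.
Substitute: m=T, u=T.
T OR T evaluates to T.

T


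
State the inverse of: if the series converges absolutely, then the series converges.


The inverse of (P → Q) is (¬P → ¬Q). It is equivalent to the converse, not to the original.
Here P = 'the series converges absolutely' and Q = 'the series converges'.

If not (the series converges absolutely), then not (the series converges).


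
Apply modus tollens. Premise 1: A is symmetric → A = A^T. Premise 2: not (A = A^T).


Modus tollens: from (P → Q) and ¬Q, infer ¬P.
Q = 'A = A^T' is denied; since P → Q, P must also fail.

Not (A is symmetric).


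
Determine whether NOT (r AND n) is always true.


Build the truth table over {n, r}:
n | r | φ
---------
F | F | T
T | F | T
F | T | T
T | T | F
Counterexample at row 4: with n=T, r=T, the formula is F.

No, it is not a tautology.


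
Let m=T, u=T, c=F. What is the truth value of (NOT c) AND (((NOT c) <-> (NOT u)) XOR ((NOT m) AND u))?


Substitute m=T, u=T, c=F:
NOT c = T
NOT c = T
NOT u = F
(NOT c) <-> (NOT u) = T <-> F = F
NOT m = F
(NOT m) AND u = F AND T = F
((NOT c) <-> (NOT u)) XOR ((NOT m) AND u) = F XOR F = F
(NOT c) AND (((NOT c) <-> (NOT u)) XOR ((NOT m) AND u)) = T AND F = F

F


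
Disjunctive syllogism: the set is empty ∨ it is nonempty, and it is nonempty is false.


Disjunctive syllogism: from (P ∨ Q) and ¬P, infer Q.
One disjunct, 'it is nonempty', is ruled out; the other must hold.

the set is empty


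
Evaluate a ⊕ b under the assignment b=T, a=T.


Substitute b=T, a=T:
a ⊕ b = T ⊕ T = F

F


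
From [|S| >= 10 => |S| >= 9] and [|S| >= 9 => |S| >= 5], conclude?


Hypothetical syllogism: from (P → Q) and (Q → R), infer (P → R).
Chain the two implications through the shared middle term '|S| >= 9'.

|S| >= 10 => |S| >= 5


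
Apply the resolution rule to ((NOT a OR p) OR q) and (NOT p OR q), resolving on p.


The clauses contain complementary literals p and NOTp.
Resolution eliminates this pair and disjoins the remaining literals (merging duplicates).

(q OR NOT a)


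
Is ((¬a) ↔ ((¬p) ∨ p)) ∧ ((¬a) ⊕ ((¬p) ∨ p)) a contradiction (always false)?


Truth table over {a, p}:
a | p | φ
---------
F | F | F
T | F | F
F | T | F
T | T | F
Every row is false.

Yes, it is a contradiction.


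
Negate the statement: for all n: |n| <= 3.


¬(for all x: φ) = there exists x: ¬φ, and ¬(there exists x: φ) = for all x: ¬φ.
Apply to the universal statement.

there exists n: NOT(|n| <= 3)


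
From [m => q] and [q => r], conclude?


Hypothetical syllogism: from (P → Q) and (Q → R), infer (P → R).
Chain the two implications through the shared middle term 'q'.

m => r


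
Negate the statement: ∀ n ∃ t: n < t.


Negation flips each quantifier (∀↔∃) and negates the inner predicate.
¬(∀ n ∃ t: φ) = ∃ n ∀ t: ¬φ.

∃ n ∀ t: ¬(n < t)


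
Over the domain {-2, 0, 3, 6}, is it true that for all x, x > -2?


Evaluate the predicate on each element: -2:F, 0:T, 3:T, 6:T.
Counterexample x = -2 fails the predicate.

F


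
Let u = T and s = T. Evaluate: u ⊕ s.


Exclusive or is true when exactly one operand is true.
Substitute: u=T, s=T.
T ⊕ T evaluates to F.

F


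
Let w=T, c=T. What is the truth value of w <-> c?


Substitute w=T, c=T:
w <-> c = T <-> T = T

T


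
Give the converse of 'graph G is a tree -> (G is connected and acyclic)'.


The converse of (P → Q) is (Q → P). It is not in general equivalent to the original.
Here P = 'graph G is a tree' and Q = '(G is connected and acyclic)'.

If (G is connected and acyclic), then graph G is a tree.


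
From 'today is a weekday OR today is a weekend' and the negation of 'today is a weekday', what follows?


Disjunctive syllogism: from (P ∨ Q) and ¬P, infer Q.
One disjunct, 'today is a weekday', is ruled out; the other must hold.

today is a weekend


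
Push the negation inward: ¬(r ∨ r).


De Morgan: the negation of a disjunction is the conjunction of the negations.
Distribute ¬ across ∨, flipping it to ∧, and negate each literal.

(¬r) ∧ (¬r)


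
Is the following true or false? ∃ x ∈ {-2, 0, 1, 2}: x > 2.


Evaluate the predicate on each element: -2:F, 0:F, 1:F, 2:F.
No element satisfies the predicate.

F


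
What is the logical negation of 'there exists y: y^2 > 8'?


¬(for all x: φ) = there exists x: ¬φ, and ¬(there exists x: φ) = for all x: ¬φ.
Apply to the existential statement.

for all y: NOT(y^2 > 8)


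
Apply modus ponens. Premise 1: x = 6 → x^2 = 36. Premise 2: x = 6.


Modus ponens: from (P → Q) and P, infer Q.
P = 'x = 6' is asserted, and P → Q holds, so Q follows.

x^2 = 36.


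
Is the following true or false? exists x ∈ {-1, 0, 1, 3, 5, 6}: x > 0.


Evaluate the predicate on each element: -1:False, 0:False, 1:True, 3:True, 5:True, 6:True.
Witness x = 1 satisfies the predicate.

True


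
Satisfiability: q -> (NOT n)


Search for a satisfying assignment over {n, q}.
Try n=F, q=F: the formula evaluates to T.
A satisfying assignment exists.

Satisfiable.


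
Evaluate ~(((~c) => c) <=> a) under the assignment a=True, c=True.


Substitute a=True, c=True:
~c = False
(~c) => c = False => True = True
((~c) => c) <=> a = True <=> True = True
~(((~c) => c) <=> a) = False

False


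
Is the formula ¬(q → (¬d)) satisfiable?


Search for a satisfying assignment over {d, q}.
Try d=T, q=T: the formula evaluates to T.
A satisfying assignment exists.

Satisfiable.


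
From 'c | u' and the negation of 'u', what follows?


Disjunctive syllogism: from (P ∨ Q) and ¬P, infer Q.
One disjunct, 'u', is ruled out; the other must hold.

c


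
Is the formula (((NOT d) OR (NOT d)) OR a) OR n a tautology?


Build the truth table over {a, d, n}:
a | d | n | φ
-------------
F | F | F | T
T | F | F | T
F | T | F | F
T | T | F | T
F | F | T | T
T | F | T | T
F | T | T | T
T | T | T | T
Counterexample at row 3: with a=F, d=T, n=F, the formula is F.

No, it is not a tautology.


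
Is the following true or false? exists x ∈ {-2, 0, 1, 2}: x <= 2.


Evaluate the predicate on each element: -2:True, 0:True, 1:True, 2:True.
Witness x = -2 satisfies the predicate.

True


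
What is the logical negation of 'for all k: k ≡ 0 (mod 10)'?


¬(for all x: φ) = there exists x: ¬φ, and ¬(there exists x: φ) = for all x: ¬φ.
Apply to the universal statement.

there exists k: NOT(k ≡ 0 (mod 10))


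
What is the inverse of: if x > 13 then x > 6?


The inverse of (P → Q) is (¬P → ¬Q). It is equivalent to the converse, not to the original.
Here P = 'x > 13' and Q = 'x > 6'.

If not (x > 13), then not (x > 6).


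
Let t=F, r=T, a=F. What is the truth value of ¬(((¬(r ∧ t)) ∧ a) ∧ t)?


Substitute t=F, r=T, a=F:
r ∧ t = T ∧ F = F
¬(r ∧ t) = T
(¬(r ∧ t)) ∧ a = T ∧ F = F
((¬(r ∧ t)) ∧ a) ∧ t = F ∧ F = F
¬(((¬(r ∧ t)) ∧ a) ∧ t) = T

T


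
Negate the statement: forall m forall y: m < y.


Negation flips each quantifier (∀↔∃) and negates the inner predicate.
¬(forall m forall y: φ) = exists m exists y: ¬φ.

exists m exists y: ~(m < y)


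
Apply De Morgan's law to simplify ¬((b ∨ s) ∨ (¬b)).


De Morgan: the negation of a disjunction is the conjunction of the negations.
Distribute ¬ across ∨, flipping it to ∧, and negate each literal.

((¬b) ∧ (¬s)) ∧ b


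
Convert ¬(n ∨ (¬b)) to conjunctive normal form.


Step 1: Apply De Morgan: ¬(n ∨ (¬b)) = ¬n ∧ ¬(¬b).
Step 2: Eliminate any double negations (¬¬X = X).

(¬n) ∧ b


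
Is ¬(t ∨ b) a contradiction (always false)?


Truth table over {b, t}:
b | t | φ
---------
F | F | T
T | F | F
F | T | F
T | T | F
Satisfying assignment at row 1: b=F, t=F gives T.

No, it is not a contradiction.


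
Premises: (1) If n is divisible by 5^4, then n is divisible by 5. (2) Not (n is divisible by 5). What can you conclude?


Modus tollens: from (P → Q) and ¬Q, infer ¬P.
Q = 'n is divisible by 5' is denied; since P → Q, P must also fail.

Not (n is divisible by 5^4).


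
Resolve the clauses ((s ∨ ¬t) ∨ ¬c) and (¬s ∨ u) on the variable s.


The clauses contain complementary literals s and ¬s.
Resolution eliminates this pair and disjoins the remaining literals (merging duplicates).

((¬t ∨ ¬c) ∨ u)


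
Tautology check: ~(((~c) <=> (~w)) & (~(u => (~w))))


Build the truth table over {c, u, w}:
c | u | w | φ
-------------
False | False | False | True
True | False | False | True
False | True | False | True
True | True | False | True
False | False | True | True
True | False | True | True
False | True | True | True
True | True | True | False
Counterexample at row 8: with c=True, u=True, w=True, the formula is False.

No, it is not a tautology.


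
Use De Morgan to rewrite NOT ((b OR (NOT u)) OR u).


De Morgan: the negation of a disjunction is the conjunction of the negations.
Distribute NOT across OR, flipping it to AND, and negate each literal.

((NOT b) AND u) AND (NOT u)


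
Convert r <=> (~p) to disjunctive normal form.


Step 1: r ↔ (¬p) is true exactly when both agree: (r ∧ (¬p)) ∨ (¬r ∧ ¬(¬p)).
Step 2: Eliminate any double negations (¬¬X = X).

(r & (~p)) | ((~r) & p)
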